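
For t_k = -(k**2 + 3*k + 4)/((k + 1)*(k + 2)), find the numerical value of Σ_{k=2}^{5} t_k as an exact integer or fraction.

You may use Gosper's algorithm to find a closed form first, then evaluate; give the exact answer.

Σ = -92/21

t_(k+1)/t_k = (k + 1)*(3*k + (k + 1)**2 + 7)/((k + 3)*(k**2 + 3*k + 4)).
A = k + 1, B = k + 3, C = k**2 + 3*k + 4.
Solve (k + 1)·f(k+1) − (k + 2)·f(k) = k**2 + 3*k + 4.
d = 2 from the (1,1,2) case.
Coefficient equations give f(k) = k*(k + 3).
R(k) = B(k−1)·f(k)/C(k) = k*(k + 2)*(k + 3)/(k**2 + 3*k + 4); s_k = R·t_k = k*(-k - 3)/(k + 1).
s_(k+1) − s_k = (-k**2 - 3*k - 4)/(k**2 + 3*k + 2) = t_k.
Sum = s_(6) − s_(2); s_(6) = -54/7, s_(2) = -10/3 ⇒ -92/21.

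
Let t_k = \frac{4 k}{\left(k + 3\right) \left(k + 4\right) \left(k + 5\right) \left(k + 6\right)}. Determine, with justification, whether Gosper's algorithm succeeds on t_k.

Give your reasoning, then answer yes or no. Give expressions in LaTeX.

Step 1: r(k) = (k + 1)*(k + 3)/(k*(k + 7)).
Factor: A=k + 3; B=k + 7; C=k.
f must satisfy (k + 3)·f(k+1) − (k + 6)·f(k) = k.
Degrees (1,1,1) ⇒ d ≤ 3.
A polynomial solution: f(k) = k*(k - 1)*(k + 13)/120.
Then R = B(k−1)f/C = (k - 1)*(k + 6)*(k + 13)/120, so s_k = R(k)·t_k = k*(k**2 + 12*k - 13)/(30*(k + 3)*(k + 4)*(k + 5)).
Verify: 4*k/(k**4 + 18*k**3 + 119*k**2 + 342*k + 360) matches t_k.

Yes. s_k = \frac{k \left(k^{2} + 12 k - 13\right)}{30 \left(k + 3\right) \left(k + 4\right) \left(k + 5\right)}.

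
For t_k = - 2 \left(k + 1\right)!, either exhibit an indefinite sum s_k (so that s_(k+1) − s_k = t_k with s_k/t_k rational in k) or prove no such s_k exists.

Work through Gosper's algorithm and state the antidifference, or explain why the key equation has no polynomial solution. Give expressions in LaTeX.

r(k) = k + 2 after simplifying.
Take A(k)=k + 2, B(k)=1, C(k)=1.
Key eq: (k + 2)·f(k+1) = (1)·f(k) + (1).
deg f ≤ -1 (via 1,0,0).
Negative degree bound (-1): no f exists, t_k not Gosper-summable.

none (Gosper's algorithm certifies no s_k)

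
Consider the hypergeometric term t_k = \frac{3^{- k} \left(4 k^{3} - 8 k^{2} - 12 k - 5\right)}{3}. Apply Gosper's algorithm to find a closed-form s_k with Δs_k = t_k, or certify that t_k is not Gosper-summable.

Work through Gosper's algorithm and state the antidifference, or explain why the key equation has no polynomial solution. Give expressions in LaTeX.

Step 1: r(k) = (4*k**3 + 4*k**2 - 16*k - 21)/(3*(4*k**3 - 8*k**2 - 12*k - 5)).
Gosper form: A/B · C(k+1)/C(k) with A=1/3, B=1, C=k**3 - 2*k**2 - 3*k - 5/4.
Need (1/3)·f(k+1) − (1)·f(k) = k**3 - 2*k**2 - 3*k - 5/4.
Bound: deg f ≤ 3.
A polynomial solution: f(k) = -3*(k - 2)*(2*k**2 + 3*k + 2)/4.
Get s_k = R·t_k = (-2*k**3 + k**2 + 4*k + 4)/3**k with R(k) = B(k−1)f(k)/C(k) = -3*(k - 2)*(2*k**2 + 3*k + 2)/(4*k**3 - 8*k**2 - 12*k - 5).
s_(k+1) − s_k = (4*k**3 - 8*k**2 - 12*k - 5)/(3*3**k) = t_k.

s_k = 3^{- k} \left(- 2 k^{3} + k^{2} + 4 k + 4\right)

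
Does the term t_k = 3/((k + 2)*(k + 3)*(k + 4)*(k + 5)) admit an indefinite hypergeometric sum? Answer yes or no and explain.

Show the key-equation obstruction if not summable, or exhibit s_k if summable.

Yes. s_k = k*(k**2 + 9*k + 26)/(24*(k + 2)*(k + 3)*(k + 4)).

Ratio r(k) = (k + 2)/(k + 6).
Gosper form: A/B · C(k+1)/C(k) with A=k + 2, B=k + 6, C=1.
f must satisfy (k + 2)·f(k+1) − (k + 5)·f(k) = 1.
d = 3 from the (1,1,0) case.
A polynomial solution: f(k) = k*(k**2 + 9*k + 26)/72.
Certificate R = B(k−1)f/C = k*(k + 5)*(k**2 + 9*k + 26)/72 gives s_k = k*(k**2 + 9*k + 26)/(24*(k + 2)*(k + 3)*(k + 4)).
Verify: 3/(k**4 + 14*k**3 + 71*k**2 + 154*k + 120) matches t_k.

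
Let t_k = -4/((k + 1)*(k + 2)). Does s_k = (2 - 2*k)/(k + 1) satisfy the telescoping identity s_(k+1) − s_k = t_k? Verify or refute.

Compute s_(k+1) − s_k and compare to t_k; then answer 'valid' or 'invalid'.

valid; difference matches t_k

s_(k+1) = -2*k/(k + 2)
s_(k+1) − s_k = -4/(k**2 + 3*k + 2)
(s_(k+1) − s_k) − t_k = 0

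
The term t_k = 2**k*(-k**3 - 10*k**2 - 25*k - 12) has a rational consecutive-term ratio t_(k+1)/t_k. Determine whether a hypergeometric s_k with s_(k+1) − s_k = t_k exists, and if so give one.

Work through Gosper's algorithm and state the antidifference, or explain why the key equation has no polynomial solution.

Step 1: r(k) = 2*(k**3 + 13*k**2 + 48*k + 48)/(k**3 + 10*k**2 + 25*k + 12).
Take A(k)=2, B(k)=1, C(k)=k**3 + 10*k**2 + 25*k + 12.
Set up (2)·f(k+1) − (1)·f(k) − (k**3 + 10*k**2 + 25*k + 12) = 0.
Bound: deg f ≤ 3.
Match coefficients ⇒ f(k) = k**3 + 4*k**2 + 3*k - 4.
Certificate R = B(k−1)f/C = (k**3 + 4*k**2 + 3*k - 4)/((k + 3)*(k**2 + 7*k + 4)) gives s_k = 2**k*(-k**3 - 4*k**2 - 3*k + 4).
Verify: 2**k*(-k**3 - 10*k**2 - 25*k - 12) matches t_k.

s_k = 2**k*(-k**3 - 4*k**2 - 3*k + 4)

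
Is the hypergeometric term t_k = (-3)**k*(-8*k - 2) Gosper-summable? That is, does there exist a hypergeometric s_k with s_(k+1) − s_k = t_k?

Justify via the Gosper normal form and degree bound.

t_(k+1)/t_k = 3*(-4*k - 5)/(4*k + 1).
Normal form (A,B,C) = (-3, 1, k + 1/4).
f must satisfy (-3)·f(k+1) − (1)·f(k) = k + 1/4.
Degrees (0,0,1) ⇒ d ≤ 1.
Solving with deg f ≤ 1: f(k) = -(2*k - 1)/8.
Get s_k = R·t_k = (-3)**k*(2*k - 1) with R(k) = B(k−1)f(k)/C(k) = -(2*k - 1)/(2*(4*k + 1)).
Check: Δs_k = (-3)**k*(-8*k - 2). ✓

Yes. s_k = (-3)**k*(2*k - 1).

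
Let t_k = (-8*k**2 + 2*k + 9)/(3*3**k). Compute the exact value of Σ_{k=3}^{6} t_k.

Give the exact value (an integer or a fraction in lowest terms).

Σ = -124/81

Compute t_(k+1)/t_k: get (8*k**2 + 14*k - 3)/(3*(8*k**2 - 2*k - 9)).
Take A(k)=1/3, B(k)=1, C(k)=k**2 - k/4 - 9/8.
Key eq: (1/3)·f(k+1) = (1)·f(k) + (k**2 - k/4 - 9/8).
From deg A=0, deg B=0, deg C=2: d=2.
Coefficient equations give f(k) = -3*(k + 1)*(4*k - 1)/8.
Certificate R = B(k−1)f/C = -3*(k + 1)*(4*k - 1)/(8*k**2 - 2*k - 9) gives s_k = (4*k**2 + 3*k - 1)/3**k.
Check: Δs_k = (-8*k**2 + 2*k + 9)/(3*3**k). ✓
Telescoping: Σ = s_(7) − s_(3) = 8/81 − (44/27) = -124/81.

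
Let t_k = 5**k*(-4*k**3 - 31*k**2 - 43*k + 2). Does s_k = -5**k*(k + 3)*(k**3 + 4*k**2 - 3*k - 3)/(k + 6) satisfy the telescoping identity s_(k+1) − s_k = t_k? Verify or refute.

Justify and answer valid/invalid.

s_(k+1) = 5**(k + 1)*(-k**4 - 11*k**3 - 36*k**2 - 31*k + 4)/(k + 7)
s_(k+1) − s_k = 5**k*(-4*k**5 - 71*k**4 - 452*k**3 - 1184*k**2 - 1003*k + 57)/(k**2 + 13*k + 42)
(s_(k+1) − s_k) − t_k = 5**k*(12*k**4 + 162*k**3 + 675*k**2 + 777*k - 27)/(k**2 + 13*k + 42)

Invalid: residual 5**k*(12*k**4 + 162*k**3 + 675*k**2 + 777*k - 27)/(k**2 + 13*k + 42) ≠ 0.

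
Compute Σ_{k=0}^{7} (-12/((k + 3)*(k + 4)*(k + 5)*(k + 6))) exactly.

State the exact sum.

Σ = -46/715

Ratio r(k) = (k + 3)/(k + 7).
Factor: A=k + 3; B=k + 7; C=1.
Need (k + 3)·f(k+1) − (k + 6)·f(k) = 1.
Degrees (1,1,0) ⇒ d ≤ 3.
Coefficient equations give f(k) = k*(k**2 + 12*k + 47)/180.
Then R = B(k−1)f/C = k*(k + 6)*(k**2 + 12*k + 47)/180, so s_k = R(k)·t_k = k*(-k**2 - 12*k - 47)/(15*(k + 3)*(k + 4)*(k + 5)).
Check: Δs_k = -12/(k**4 + 18*k**3 + 119*k**2 + 342*k + 360). ✓
Telescoping: Σ = s_(8) − s_(0) = -46/715 − (0) = -46/715.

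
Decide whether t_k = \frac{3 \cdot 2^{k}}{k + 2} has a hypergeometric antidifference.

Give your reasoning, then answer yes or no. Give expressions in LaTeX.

No — key equation has no polynomial f.

Step 1: r(k) = 2*(k + 2)/(k + 3).
Normal form (A,B,C) = (2*k + 4, k + 3, 1).
Key eq: (2*k + 4)·f(k+1) = (k + 2)·f(k) + (1).
Degrees (1,1,0) ⇒ d ≤ -1.
d = -1 < 0 ⇒ no nonzero polynomial f; not summable.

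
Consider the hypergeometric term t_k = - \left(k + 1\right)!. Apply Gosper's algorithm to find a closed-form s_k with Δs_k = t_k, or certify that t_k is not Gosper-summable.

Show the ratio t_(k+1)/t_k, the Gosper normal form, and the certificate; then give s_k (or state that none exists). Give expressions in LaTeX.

none (Gosper's algorithm certifies no s_k)

t_(k+1)/t_k = k + 2.
Take A(k)=k + 2, B(k)=1, C(k)=1.
Key eq: (k + 2)·f(k+1) = (1)·f(k) + (1).
From deg A=1, deg B=0, deg C=0: d=-1.
Bound -1 < 0, so the key equation has no polynomial solution.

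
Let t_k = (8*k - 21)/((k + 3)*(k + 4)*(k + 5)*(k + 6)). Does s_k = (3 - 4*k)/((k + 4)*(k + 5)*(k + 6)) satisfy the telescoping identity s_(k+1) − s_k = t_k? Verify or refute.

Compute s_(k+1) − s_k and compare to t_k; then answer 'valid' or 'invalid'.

s_(k+1) = (-4*k - 1)/((k + 5)*(k + 6)*(k + 7))
s_(k+1) − s_k = (8*k - 25)/(k**4 + 22*k**3 + 179*k**2 + 638*k + 840)
(s_(k+1) − s_k) − t_k = 36*(2 - k)/(k**5 + 25*k**4 + 245*k**3 + 1175*k**2 + 2754*k + 2520)

Invalid: residual 36*(2 - k)/(k**5 + 25*k**4 + 245*k**3 + 1175*k**2 + 2754*k + 2520) ≠ 0.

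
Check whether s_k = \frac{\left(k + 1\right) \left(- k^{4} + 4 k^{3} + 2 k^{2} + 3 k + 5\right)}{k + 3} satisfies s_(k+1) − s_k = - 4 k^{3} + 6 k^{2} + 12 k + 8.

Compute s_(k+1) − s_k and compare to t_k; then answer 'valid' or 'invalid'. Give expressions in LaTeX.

s_(k+1) = (-k**5 - 2*k**4 + 8*k**3 + 31*k**2 + 43*k + 26)/(k + 4)
s_(k+1) − s_k = 2*(-2*k**5 - 8*k**4 + 13*k**3 + 54*k**2 + 59*k + 29)/(k**2 + 7*k + 12)
(s_(k+1) − s_k) − t_k = 2*(3*k**4 + 10*k**3 - 28*k**2 - 41*k - 19)/(k**2 + 7*k + 12)

Invalid: residual \frac{2 \left(3 k^{4} + 10 k^{3} - 28 k^{2} - 41 k - 19\right)}{k^{2} + 7 k + 12} ≠ 0.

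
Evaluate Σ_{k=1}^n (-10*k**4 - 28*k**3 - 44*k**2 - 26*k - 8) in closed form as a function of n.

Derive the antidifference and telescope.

S(n) = 2*n*(-n**4 - 6*n**3 - 16*n**2 - 21*n - 14)

t_(k+1)/t_k = (5*k**4 + 34*k**3 + 94*k**2 + 119*k + 58)/(5*k**4 + 14*k**3 + 22*k**2 + 13*k + 4).
So A=1 and B=1, with C=k**4 + 14*k**3/5 + 22*k**2/5 + 13*k/5 + 4/5.
Need (1)·f(k+1) − (1)·f(k) = k**4 + 14*k**3/5 + 22*k**2/5 + 13*k/5 + 4/5.
deg f ≤ 5 (via 0,0,4).
A polynomial solution: f(k) = k*(k**4 + k**3 + 2*k**2 - k + 1)/5.
Then R = B(k−1)f/C = k*(k**4 + k**3 + 2*k**2 - k + 1)/(5*k**4 + 14*k**3 + 22*k**2 + 13*k + 4), so s_k = R(k)·t_k = 2*k*(-k**4 - k**3 - 2*k**2 + k - 1).
s_(k+1) − s_k = -10*k**4 - 28*k**3 - 44*k**2 - 26*k - 8 = t_k.
Σ_(k=1)^n t_k = s_(n+1) − s_(1) = (-2*n**5 - 12*n**4 - 32*n**3 - 42*n**2 - 28*n - 8) − (-8), i.e. 2*n*(-n**4 - 6*n**3 - 16*n**2 - 21*n - 14).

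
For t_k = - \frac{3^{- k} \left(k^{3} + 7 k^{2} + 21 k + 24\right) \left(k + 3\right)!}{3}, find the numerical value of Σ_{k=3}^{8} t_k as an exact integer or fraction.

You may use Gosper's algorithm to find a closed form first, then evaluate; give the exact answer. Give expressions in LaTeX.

Σ = -238461200/81

Ratio r(k) = (k**4 + 14*k**3 + 78*k**2 + 205*k + 212)/(3*(k**3 + 7*k**2 + 21*k + 24)).
Normal form (A,B,C) = (k/3 + 4/3, 1, k**3 + 7*k**2 + 21*k + 24).
f must satisfy (k/3 + 4/3)·f(k+1) − (1)·f(k) = k**3 + 7*k**2 + 21*k + 24.
d = 2 from the (1,0,3) case.
Solving with deg f ≤ 2: f(k) = 3*(k + 2)**2.
So s_k = (B(k−1)f/C)·t_k = (3*(k + 2)**2/(k**3 + 7*k**2 + 21*k + 24))·t_k = -(k + 2)**2*factorial(k + 3)/3**k.
Verify: -(k**3 + 7*k**2 + 21*k + 24)*factorial(k + 3)/(3*3**k) matches t_k.
Sum = s_(9) − s_(3); s_(9) = -238515200/81, s_(3) = -2000/3 ⇒ -238461200/81.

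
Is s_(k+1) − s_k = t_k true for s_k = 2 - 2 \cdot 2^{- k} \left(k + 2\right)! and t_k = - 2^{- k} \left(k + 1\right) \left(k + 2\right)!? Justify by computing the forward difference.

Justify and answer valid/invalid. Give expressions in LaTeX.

Valid — Δs_k = t_k.

s_(k+1) = -2*2**(-k - 1)*factorial(k + 3) + 2
s_(k+1) − s_k = -(k + 1)*factorial(k + 2)/2**k
(s_(k+1) − s_k) − t_k = 0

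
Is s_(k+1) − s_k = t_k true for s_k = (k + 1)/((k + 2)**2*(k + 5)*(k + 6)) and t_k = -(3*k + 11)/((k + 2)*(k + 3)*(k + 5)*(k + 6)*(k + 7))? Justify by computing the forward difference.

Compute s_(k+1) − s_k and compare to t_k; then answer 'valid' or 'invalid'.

s_(k+1) = (k + 2)/((k + 3)**2*(k + 6)*(k + 7))
s_(k+1) − s_k = (-(k + 1)*(k + 3)**2*(k + 7) + (k + 2)**3*(k + 5))/((k + 2)**2*(k + 3)**2*(k + 5)*(k + 6)*(k + 7))
(s_(k+1) − s_k) − t_k = (4*k**2 + 27*k + 43)/(k**7 + 28*k**6 + 324*k**5 + 2006*k**4 + 7175*k**3 + 14838*k**2 + 16452*k + 7560)

Invalid: residual (4*k**2 + 27*k + 43)/(k**7 + 28*k**6 + 324*k**5 + 2006*k**4 + 7175*k**3 + 14838*k**2 + 16452*k + 7560) ≠ 0.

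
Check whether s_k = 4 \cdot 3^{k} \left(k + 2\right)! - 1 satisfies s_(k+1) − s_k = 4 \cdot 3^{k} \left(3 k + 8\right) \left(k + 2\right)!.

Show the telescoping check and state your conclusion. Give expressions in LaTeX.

valid (s_(k+1) − s_k reduces to t_k)

s_(k+1) = 4*3**(k + 1)*factorial(k + 3) - 1
s_(k+1) − s_k = 4*3**k*(3*k + 8)*factorial(k + 2)
(s_(k+1) − s_k) − t_k = 0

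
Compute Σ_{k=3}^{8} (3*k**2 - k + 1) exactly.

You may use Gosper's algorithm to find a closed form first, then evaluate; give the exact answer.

Σ = 570

t_(k+1)/t_k = (-k + 3*(k + 1)**2)/(3*k**2 - k + 1).
Gosper form: A/B · C(k+1)/C(k) with A=1, B=1, C=k**2 - k/3 + 1/3.
Solve (1)·f(k+1) − (1)·f(k) = k**2 - k/3 + 1/3.
d = 3 from the (0,0,2) case.
Solve for f: f(k) = k*(k**2 - 2*k + 2)/3 (degree 3 ≤ 3).
So s_k = (B(k−1)f/C)·t_k = (k*(k**2 - 2*k + 2)/(3*k**2 - k + 1))·t_k = k*(k**2 - 2*k + 2).
Check: Δs_k = 3*k**2 - k + 1. ✓
Evaluate s at k=9 and k=3: 585 and 15; difference 570.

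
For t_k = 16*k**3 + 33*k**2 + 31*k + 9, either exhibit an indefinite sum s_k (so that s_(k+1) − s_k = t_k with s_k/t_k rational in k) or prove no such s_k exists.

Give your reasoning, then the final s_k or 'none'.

t_(k+1)/t_k = (16*k**3 + 81*k**2 + 145*k + 89)/(16*k**3 + 33*k**2 + 31*k + 9).
Gosper form: A/B · C(k+1)/C(k) with A=1, B=1, C=k**3 + 33*k**2/16 + 31*k/16 + 9/16.
Need (1)·f(k+1) − (1)·f(k) = k**3 + 33*k**2/16 + 31*k/16 + 9/16.
deg f ≤ 4 (via 0,0,3).
A polynomial solution: f(k) = k*(4*k - 1)*(k**2 + k + 1)/16.
So s_k = (B(k−1)f/C)·t_k = (k*(4*k - 1)*(k**2 + k + 1)/(16*k**3 + 33*k**2 + 31*k + 9))·t_k = k*(4*k**3 + 3*k**2 + 3*k - 1).
s_(k+1) − s_k = 16*k**3 + 33*k**2 + 31*k + 9 = t_k.

s_k = k*(4*k**3 + 3*k**2 + 3*k - 1)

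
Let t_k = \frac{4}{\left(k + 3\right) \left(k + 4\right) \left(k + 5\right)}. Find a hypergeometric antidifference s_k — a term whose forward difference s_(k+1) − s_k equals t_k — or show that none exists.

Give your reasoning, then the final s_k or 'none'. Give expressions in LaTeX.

s_k = \frac{k \left(k + 7\right)}{6 \left(k + 3\right) \left(k + 4\right)}

Step 1: r(k) = (k + 3)/(k + 6).
Take A(k)=k + 3, B(k)=k + 6, C(k)=1.
f must satisfy (k + 3)·f(k+1) − (k + 5)·f(k) = 1.
d = 2 from the (1,1,0) case.
Coefficient equations give f(k) = k*(k + 7)/24.
Get s_k = R·t_k = k*(k + 7)/(6*(k + 3)*(k + 4)) with R(k) = B(k−1)f(k)/C(k) = k*(k + 5)*(k + 7)/24.
s_(k+1) − s_k = 4/(k**3 + 12*k**2 + 47*k + 60) = t_k.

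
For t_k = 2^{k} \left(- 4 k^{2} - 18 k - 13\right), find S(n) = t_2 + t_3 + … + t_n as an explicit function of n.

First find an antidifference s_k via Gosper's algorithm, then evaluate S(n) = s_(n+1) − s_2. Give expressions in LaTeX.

S(n) = - 8 \cdot 2^{n} n^{2} - 20 \cdot 2^{n} n - 14 \cdot 2^{n} + 84

Compute t_(k+1)/t_k: get 2*(4*k**2 + 26*k + 35)/(4*k**2 + 18*k + 13).
Factor: A=2; B=1; C=k**2 + 9*k/2 + 13/4.
Need (2)·f(k+1) − (1)·f(k) = k**2 + 9*k/2 + 13/4.
deg f ≤ 2 (via 0,0,2).
Solve for f: f(k) = (4*k**2 + 2*k + 1)/4 (degree 2 ≤ 2).
R(k) = B(k−1)·f(k)/C(k) = (4*k**2 + 2*k + 1)/(4*k**2 + 18*k + 13); s_k = R·t_k = 2**k*(-4*k**2 - 2*k - 1).
Δs = 2**k*(-4*k**2 - 18*k - 13), as required.
s_(n+1) = 2**(n + 1)*(-4*n**2 - 10*n - 7) and s_(2) = -84, so S(n) = -8*2**n*n**2 - 20*2**n*n - 14*2**n + 84.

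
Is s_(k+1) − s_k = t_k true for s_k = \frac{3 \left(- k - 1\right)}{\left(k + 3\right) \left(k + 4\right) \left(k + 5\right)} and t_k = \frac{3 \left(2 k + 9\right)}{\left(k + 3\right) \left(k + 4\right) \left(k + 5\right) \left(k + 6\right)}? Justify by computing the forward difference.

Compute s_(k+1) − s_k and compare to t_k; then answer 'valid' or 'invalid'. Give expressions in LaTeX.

s_(k+1) = 3*(-k - 2)/((k + 4)*(k + 5)*(k + 6))
s_(k+1) − s_k = 6*k/(k**4 + 18*k**3 + 119*k**2 + 342*k + 360)
(s_(k+1) − s_k) − t_k = -27/(k**4 + 18*k**3 + 119*k**2 + 342*k + 360)

Invalid: residual - \frac{27}{k^{4} + 18 k^{3} + 119 k^{2} + 342 k + 360} ≠ 0.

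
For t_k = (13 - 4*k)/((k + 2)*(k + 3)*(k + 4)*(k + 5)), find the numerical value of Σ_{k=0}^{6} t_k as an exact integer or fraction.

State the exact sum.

Σ = 49/360

r(k) = (k + 2)*(4*k - 9)/((k + 6)*(4*k - 13)) after simplifying.
Gosper form: A/B · C(k+1)/C(k) with A=k + 2, B=k + 6, C=k - 13/4.
Key eq: (k + 2)·f(k+1) = (k + 5)·f(k) + (k - 13/4).
d = 3 from the (1,1,1) case.
Solving with deg f ≤ 3: f(k) = -k*(k**2 + 9*k + 42)/32.
Get s_k = R·t_k = k*(k**2 + 9*k + 42)/(8*(k + 2)*(k + 3)*(k + 4)) with R(k) = B(k−1)f(k)/C(k) = -k*(k + 5)*(k**2 + 9*k + 42)/(8*(4*k - 13)).
s_(k+1) − s_k = (13 - 4*k)/(k**4 + 14*k**3 + 71*k**2 + 154*k + 120) = t_k.
Evaluate s at k=7 and k=0: 49/360 and 0; difference 49/360.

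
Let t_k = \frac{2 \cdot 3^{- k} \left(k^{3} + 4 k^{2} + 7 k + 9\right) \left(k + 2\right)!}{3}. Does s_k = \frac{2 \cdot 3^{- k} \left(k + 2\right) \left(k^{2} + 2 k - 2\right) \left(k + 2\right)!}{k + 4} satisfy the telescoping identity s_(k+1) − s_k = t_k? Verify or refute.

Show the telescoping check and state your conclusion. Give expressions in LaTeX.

Invalid: residual - \frac{4 \cdot 3^{- k} \left(k^{4} + 8 k^{3} + 20 k^{2} + 31 k + 42\right) \left(k + 2\right)!}{3 \left(k + 4\right) \left(k + 5\right)} ≠ 0.

s_(k+1) = 2*(k + 3)*(k**2 + 4*k + 1)*factorial(k + 3)/(3*3**k*(k + 5))
s_(k+1) − s_k = 2*(k**5 + 11*k**4 + 47*k**3 + 112*k**2 + 159*k + 96)*factorial(k + 2)/(3*3**k*(k + 4)*(k + 5))
(s_(k+1) − s_k) − t_k = -4*(k**4 + 8*k**3 + 20*k**2 + 31*k + 42)*factorial(k + 2)/(3*3**k*(k + 4)*(k + 5))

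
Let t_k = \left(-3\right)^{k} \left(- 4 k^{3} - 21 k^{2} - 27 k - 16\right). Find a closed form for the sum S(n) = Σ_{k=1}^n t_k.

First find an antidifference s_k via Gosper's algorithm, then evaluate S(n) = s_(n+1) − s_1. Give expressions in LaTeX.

S(n) = - 3 \left(-3\right)^{n} n^{3} - 18 \left(-3\right)^{n} n^{2} - 27 \left(-3\right)^{n} n - 15 \left(-3\right)^{n} + 15

r(k) = 3*(-4*k**3 - 33*k**2 - 81*k - 68)/(4*k**3 + 21*k**2 + 27*k + 16) after simplifying.
Normal form (A,B,C) = (-3, 1, k**3 + 21*k**2/4 + 27*k/4 + 4).
Need (-3)·f(k+1) − (1)·f(k) = k**3 + 21*k**2/4 + 27*k/4 + 4.
Degrees (0,0,3) ⇒ d ≤ 3.
Match coefficients ⇒ f(k) = -(k**3 + 3*k**2 + 1)/4.
Get s_k = R·t_k = (-3)**k*(k**3 + 3*k**2 + 1) with R(k) = B(k−1)f(k)/C(k) = -(k**3 + 3*k**2 + 1)/(4*k**3 + 21*k**2 + 27*k + 16).
s_(k+1) − s_k = (-3)**k*(-4*k**3 - 21*k**2 - 27*k - 16) = t_k.
s_(n+1) = (-3)**(n + 1)*(n**3 + 6*n**2 + 9*n + 5) and s_(1) = -15, so S(n) = -3*(-3)**n*n**3 - 18*(-3)**n*n**2 - 27*(-3)**n*n - 15*(-3)**n + 15.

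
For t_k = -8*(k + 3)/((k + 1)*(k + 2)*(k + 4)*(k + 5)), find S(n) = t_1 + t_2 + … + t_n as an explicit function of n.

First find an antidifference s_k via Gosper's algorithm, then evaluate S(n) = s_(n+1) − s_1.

t_(k+1)/t_k = (k + 1)*(k + 4)**2/((k + 3)**2*(k + 6)).
Factor: A=k + 1; B=k + 6; C=k**2 + 6*k + 9.
f must satisfy (k + 1)·f(k+1) − (k + 5)·f(k) = k**2 + 6*k + 9.
d = 4 from the (1,1,2) case.
Solve for f: f(k) = k*(k + 2)*(k + 3)*(k + 5)/8 (degree 4 ≤ 4).
So s_k = (B(k−1)f/C)·t_k = (k*(k + 2)*(k + 5)**2/(8*(k + 3)))·t_k = k*(-k - 5)/(k**2 + 5*k + 4).
s_(k+1) − s_k = 8*(-k - 3)/(k**4 + 12*k**3 + 49*k**2 + 78*k + 40) = t_k.
Evaluate: s_(n+1) = (-n**2 - 7*n - 6)/(n**2 + 7*n + 10); subtract s_(1) = -3/5 ⇒ S(n) = 2*n*(-n - 7)/(5*(n**2 + 7*n + 10)).

S(n) = 2*n*(-n - 7)/(5*(n**2 + 7*n + 10))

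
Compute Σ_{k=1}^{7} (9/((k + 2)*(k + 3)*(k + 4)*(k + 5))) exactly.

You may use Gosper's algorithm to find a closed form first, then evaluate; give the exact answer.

Compute t_(k+1)/t_k: get (k + 2)/(k + 6).
Gosper form: A/B · C(k+1)/C(k) with A=k + 2, B=k + 6, C=1.
Need (k + 2)·f(k+1) − (k + 5)·f(k) = 1.
Bound: deg f ≤ 3.
Coefficient equations give f(k) = k*(k**2 + 9*k + 26)/72.
So s_k = (B(k−1)f/C)·t_k = (k*(k + 5)*(k**2 + 9*k + 26)/72)·t_k = k*(k**2 + 9*k + 26)/(8*(k + 2)*(k + 3)*(k + 4)).
Verify: 9/(k**4 + 14*k**3 + 71*k**2 + 154*k + 120) matches t_k.
Sum = s_(8) − s_(1); s_(8) = 27/220, s_(1) = 3/40 ⇒ 21/440.

Σ = 21/440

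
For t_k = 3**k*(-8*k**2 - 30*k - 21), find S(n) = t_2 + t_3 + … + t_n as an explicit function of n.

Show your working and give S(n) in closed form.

r(k) = 3*(8*k**2 + 46*k + 59)/(8*k**2 + 30*k + 21) after simplifying.
So A=3 and B=1, with C=k**2 + 15*k/4 + 21/8.
Key eq: (3)·f(k+1) = (1)·f(k) + (k**2 + 15*k/4 + 21/8).
Degrees (0,0,2) ⇒ d ≤ 2.
Match coefficients ⇒ f(k) = k*(4*k + 3)/8.
Certificate R = B(k−1)f/C = k*(4*k + 3)/(8*k**2 + 30*k + 21) gives s_k = 3**k*k*(-4*k - 3).
Δs = 3**k*(-8*k**2 - 30*k - 21), as required.
Evaluate: s_(n+1) = 3**(n + 1)*(-4*n**2 - 11*n - 7); subtract s_(2) = -198 ⇒ S(n) = -12*3**n*n**2 - 33*3**n*n - 21*3**n + 198.

S(n) = -12*3**n*n**2 - 33*3**n*n - 21*3**n + 198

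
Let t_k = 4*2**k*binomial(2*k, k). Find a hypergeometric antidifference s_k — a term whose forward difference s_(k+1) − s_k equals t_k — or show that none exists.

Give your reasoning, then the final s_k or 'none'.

t_(k+1)/t_k = 4*(2*k + 1)/(k + 1).
A = 8*k + 4, B = k + 1, C = 1.
Need (8*k + 4)·f(k+1) − (k)·f(k) = 1.
deg f ≤ -1 (via 1,1,0).
Negative degree bound (-1): no f exists, t_k not Gosper-summable.

none — t_k is not Gosper-summable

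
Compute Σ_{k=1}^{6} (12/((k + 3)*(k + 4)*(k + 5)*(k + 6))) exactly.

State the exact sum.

Σ = 1/33

t_(k+1)/t_k = (k + 3)/(k + 7).
Gosper form: A/B · C(k+1)/C(k) with A=k + 3, B=k + 7, C=1.
Key eq: (k + 3)·f(k+1) = (k + 6)·f(k) + (1).
From deg A=1, deg B=1, deg C=0: d=3.
Coefficient equations give f(k) = k*(k**2 + 12*k + 47)/180.
R(k) = B(k−1)·f(k)/C(k) = k*(k + 6)*(k**2 + 12*k + 47)/180; s_k = R·t_k = k*(k**2 + 12*k + 47)/(15*(k + 3)*(k + 4)*(k + 5)).
Δs = 12/(k**4 + 18*k**3 + 119*k**2 + 342*k + 360), as required.
Sum = s_(7) − s_(1); s_(7) = 7/110, s_(1) = 1/30 ⇒ 1/33.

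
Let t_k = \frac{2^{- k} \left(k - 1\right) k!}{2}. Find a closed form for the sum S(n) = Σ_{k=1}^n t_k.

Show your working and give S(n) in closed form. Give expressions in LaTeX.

Compute t_(k+1)/t_k: get k*(k + 1)/(2*(k - 1)).
Normal form (A,B,C) = (k/2 + 1/2, 1, k - 1).
f must satisfy (k/2 + 1/2)·f(k+1) − (1)·f(k) = k - 1.
From deg A=1, deg B=0, deg C=1: d=0.
Coefficient equations give f(k) = 2.
R(k) = B(k−1)·f(k)/C(k) = 2/(k - 1); s_k = R·t_k = factorial(k)/2**k.
Check: Δs_k = (k - 1)*factorial(k)/(2*2**k). ✓
Telescope: S(n) = s_(n+1) − s_(1) = 2**(-n - 1)*factorial(n + 1) − (1/2) = 2**(-n - 1)*(-2**n + n*factorial(n) + factorial(n)).

S(n) = 2^{- n - 1} \left(- 2^{n} + n n! + n!\right)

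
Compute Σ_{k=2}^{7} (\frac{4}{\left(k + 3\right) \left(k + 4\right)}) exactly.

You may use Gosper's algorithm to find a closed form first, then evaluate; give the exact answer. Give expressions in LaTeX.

Σ = 24/55

t_(k+1)/t_k = (k + 3)/(k + 5).
So A=k + 3 and B=k + 5, with C=1.
Key eq: (k + 3)·f(k+1) = (k + 4)·f(k) + (1).
From deg A=1, deg B=1, deg C=0: d=1.
Match coefficients ⇒ f(k) = k/3.
So s_k = (B(k−1)f/C)·t_k = (k*(k + 4)/3)·t_k = 4*k/(3*(k + 3)).
Verify: 4/(k**2 + 7*k + 12) matches t_k.
Σ_(k=2)^(7) t_k = s_(8) − s_(2) = 32/33 − (8/15) = 24/55.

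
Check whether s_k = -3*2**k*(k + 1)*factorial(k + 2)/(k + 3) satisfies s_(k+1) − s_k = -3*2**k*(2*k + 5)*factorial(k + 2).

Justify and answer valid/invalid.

s_(k+1) = -6*2**k*(k + 2)*factorial(k + 3)/(k + 4)
s_(k+1) − s_k = -3*2**k*(2*k**3 + 15*k**2 + 37*k + 32)*factorial(k + 2)/((k + 3)*(k + 4))
(s_(k+1) − s_k) − t_k = 6*2**k*(k + 2)*(2*k + 7)*factorial(k + 2)/((k + 3)*(k + 4))

Invalid: residual 6*2**k*(k + 2)*(2*k + 7)*factorial(k + 2)/((k + 3)*(k + 4)) ≠ 0.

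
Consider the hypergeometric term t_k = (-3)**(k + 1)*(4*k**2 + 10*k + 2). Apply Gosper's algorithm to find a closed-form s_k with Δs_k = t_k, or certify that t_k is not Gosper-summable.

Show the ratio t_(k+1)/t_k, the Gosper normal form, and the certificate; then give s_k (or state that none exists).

s_k = (-3)**(k + 1)*(-k**2 - k + 1)

The ratio is 3*(-2*k**2 - 9*k - 8)/(2*k**2 + 5*k + 1).
So A=-3 and B=1, with C=k**2 + 5*k/2 + 1/2.
Set up (-3)·f(k+1) − (1)·f(k) − (k**2 + 5*k/2 + 1/2) = 0.
deg f ≤ 2 (via 0,0,2).
Solving with deg f ≤ 2: f(k) = -(k**2 + k - 1)/4.
Then R = B(k−1)f/C = -(k**2 + k - 1)/(2*(2*k**2 + 5*k + 1)), so s_k = R(k)·t_k = (-3)**(k + 1)*(-k**2 - k + 1).
Verify: (-3)**(k + 1)*(4*k**2 + 10*k + 2) matches t_k.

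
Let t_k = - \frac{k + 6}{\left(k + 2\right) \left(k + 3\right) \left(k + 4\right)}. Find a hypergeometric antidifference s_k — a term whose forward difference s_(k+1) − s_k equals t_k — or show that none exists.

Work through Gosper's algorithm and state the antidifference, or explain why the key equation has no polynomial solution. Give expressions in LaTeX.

s_k = \frac{k \left(- 2 k - 7\right)}{3 \left(k + 2\right) \left(k + 3\right)}

The ratio is (k + 2)*(k + 7)/((k + 5)*(k + 6)).
Factor: A=k + 2; B=k + 5; C=k + 6.
Need (k + 2)·f(k+1) − (k + 4)·f(k) = k + 6.
deg f ≤ 2 (via 1,1,1).
Solve for f: f(k) = k*(2*k + 7)/3 (degree 2 ≤ 2).
Certificate R = B(k−1)f/C = k*(k + 4)*(2*k + 7)/(3*(k + 6)) gives s_k = k*(-2*k - 7)/(3*(k + 2)*(k + 3)).
s_(k+1) − s_k = (-k - 6)/(k**3 + 9*k**2 + 26*k + 24) = t_k.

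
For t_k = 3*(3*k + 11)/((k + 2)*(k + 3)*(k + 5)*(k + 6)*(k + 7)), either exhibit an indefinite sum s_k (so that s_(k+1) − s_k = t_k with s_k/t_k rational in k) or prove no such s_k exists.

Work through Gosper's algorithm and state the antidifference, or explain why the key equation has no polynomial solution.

s_k = k*(k**2 + 13*k + 52)/(20*(k**3 + 13*k**2 + 52*k + 60))

The ratio is (k + 2)*(k + 5)*(3*k + 14)/((k + 4)*(k + 8)*(3*k + 11)).
Factor: A=k + 2; B=k + 8; C=k**2 + 23*k/3 + 44/3.
Key eq: (k + 2)·f(k+1) = (k + 7)·f(k) + (k**2 + 23*k/3 + 44/3).
d = 5 from the (1,1,2) case.
A polynomial solution: f(k) = k*(k + 3)*(k + 4)*(k**2 + 13*k + 52)/180.
So s_k = (B(k−1)f/C)·t_k = (k*(k + 3)*(k + 7)*(k**2 + 13*k + 52)/(60*(3*k + 11)))·t_k = k*(k**2 + 13*k + 52)/(20*(k**3 + 13*k**2 + 52*k + 60)).
Verify: 3*(3*k + 11)/(k**5 + 23*k**4 + 203*k**3 + 853*k**2 + 1692*k + 1260) matches t_k.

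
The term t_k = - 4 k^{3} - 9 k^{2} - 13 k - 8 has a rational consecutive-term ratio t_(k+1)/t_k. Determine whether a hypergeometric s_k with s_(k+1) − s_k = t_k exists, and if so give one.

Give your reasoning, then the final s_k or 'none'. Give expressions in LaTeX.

Step 1: r(k) = (4*k**3 + 21*k**2 + 43*k + 34)/(4*k**3 + 9*k**2 + 13*k + 8).
A = 1, B = 1, C = k**3 + 9*k**2/4 + 13*k/4 + 2.
Key eq: (1)·f(k+1) = (1)·f(k) + (k**3 + 9*k**2/4 + 13*k/4 + 2).
From deg A=0, deg B=0, deg C=3: d=4.
Solving with deg f ≤ 4: f(k) = k*(k + 1)*(k**2 + 3)/4.
So s_k = (B(k−1)f/C)·t_k = (k*(k**2 + 3)/(4*k**2 + 5*k + 8))·t_k = k*(-k**3 - k**2 - 3*k - 3).
s_(k+1) − s_k = -4*k**3 - 9*k**2 - 13*k - 8 = t_k.

s_k = k \left(- k^{3} - k^{2} - 3 k - 3\right)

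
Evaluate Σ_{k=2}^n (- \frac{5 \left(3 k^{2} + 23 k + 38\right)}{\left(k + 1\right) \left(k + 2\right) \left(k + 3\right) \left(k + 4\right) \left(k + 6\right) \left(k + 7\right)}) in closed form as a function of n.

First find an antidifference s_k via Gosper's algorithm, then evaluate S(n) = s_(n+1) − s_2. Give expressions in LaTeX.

S(n) = \frac{- n^{3} - 13 n^{2} - 50 n + 64}{24 \left(n^{3} + 13 n^{2} + 50 n + 56\right)}

Step 1: r(k) = (k + 1)*(k + 6)*(23*k + 3*(k + 1)**2 + 61)/((k + 5)*(k + 8)*(3*k**2 + 23*k + 38)).
A = k + 1, B = k + 8, C = k**3 + 38*k**2/3 + 51*k + 190/3.
Key eq: (k + 1)·f(k+1) = (k + 7)·f(k) + (k**3 + 38*k**2/3 + 51*k + 190/3).
From deg A=1, deg B=1, deg C=3: d=6.
A polynomial solution: f(k) = k*(k + 2)*(k + 4)*(k + 5)*(k**2 + 10*k + 27)/54.
R(k) = B(k−1)·f(k)/C(k) = k*(k + 2)*(k + 4)*(k + 7)*(k**2 + 10*k + 27)/(18*(3*k**2 + 23*k + 38)); s_k = R·t_k = 5*k*(-k**2 - 10*k - 27)/(18*(k**3 + 10*k**2 + 27*k + 18)).
s_(k+1) − s_k = 5*(-3*k**2 - 23*k - 38)/(k**6 + 23*k**5 + 207*k**4 + 925*k**3 + 2144*k**2 + 2412*k + 1008) = t_k.
Telescope: S(n) = s_(n+1) − s_(2) = 5*(-n**3 - 13*n**2 - 50*n - 38)/(18*(n**3 + 13*n**2 + 50*n + 56)) − (-17/72) = (-n**3 - 13*n**2 - 50*n + 64)/(24*(n**3 + 13*n**2 + 50*n + 56)).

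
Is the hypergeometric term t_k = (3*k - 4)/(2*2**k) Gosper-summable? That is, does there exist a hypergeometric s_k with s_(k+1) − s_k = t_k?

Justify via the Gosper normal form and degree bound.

Yes. s_k = (1 - 3*k)/2**k.

Ratio r(k) = (3*k - 1)/(2*(3*k - 4)).
A = 1/2, B = 1, C = k - 4/3.
Key eq: (1/2)·f(k+1) = (1)·f(k) + (k - 4/3).
Bound: deg f ≤ 1.
Match coefficients ⇒ f(k) = -2*(3*k - 1)/3.
Get s_k = R·t_k = (1 - 3*k)/2**k with R(k) = B(k−1)f(k)/C(k) = -2*(3*k - 1)/(3*k - 4).
Check: Δs_k = (3*k - 4)/(2*2**k). ✓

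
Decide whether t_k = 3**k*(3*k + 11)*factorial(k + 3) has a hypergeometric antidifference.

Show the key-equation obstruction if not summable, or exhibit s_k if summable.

Yes. s_k = 3**k*factorial(k + 3).

r(k) = 3*(k + 4)*(3*k + 14)/(3*k + 11) after simplifying.
A = 3*k + 12, B = 1, C = k + 11/3.
f must satisfy (3*k + 12)·f(k+1) − (1)·f(k) = k + 11/3.
d = 0 from the (1,0,1) case.
Solving with deg f ≤ 0: f(k) = 1/3.
Certificate R = B(k−1)f/C = 1/(3*k + 11) gives s_k = 3**k*factorial(k + 3).
Check: Δs_k = 3**k*(3*k + 11)*factorial(k + 3). ✓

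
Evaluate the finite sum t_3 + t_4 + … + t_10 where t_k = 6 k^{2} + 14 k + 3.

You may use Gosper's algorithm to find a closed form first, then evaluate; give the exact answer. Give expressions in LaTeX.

Σ = 3032

Compute t_(k+1)/t_k: get (6*k**2 + 26*k + 23)/(6*k**2 + 14*k + 3).
A = 1, B = 1, C = k**2 + 7*k/3 + 1/2.
Set up (1)·f(k+1) − (1)·f(k) − (k**2 + 7*k/3 + 1/2) = 0.
deg f ≤ 3 (via 0,0,2).
Solve for f: f(k) = k*(2*k**2 + 4*k - 3)/6 (degree 3 ≤ 3).
Then R = B(k−1)f/C = k*(2*k**2 + 4*k - 3)/(6*k**2 + 14*k + 3), so s_k = R(k)·t_k = k*(2*k**2 + 4*k - 3).
Verify: 6*k**2 + 14*k + 3 matches t_k.
Telescoping: Σ = s_(11) − s_(3) = 3113 − (81) = 3032.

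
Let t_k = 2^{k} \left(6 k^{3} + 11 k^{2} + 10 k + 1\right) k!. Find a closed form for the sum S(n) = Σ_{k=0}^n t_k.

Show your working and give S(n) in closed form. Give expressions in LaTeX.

Compute t_(k+1)/t_k: get 2*(6*k**4 + 35*k**3 + 79*k**2 + 78*k + 28)/(6*k**3 + 11*k**2 + 10*k + 1).
Gosper form: A/B · C(k+1)/C(k) with A=2*k + 2, B=1, C=k**3 + 11*k**2/6 + 5*k/3 + 1/6.
Key eq: (2*k + 2)·f(k+1) = (1)·f(k) + (k**3 + 11*k**2/6 + 5*k/3 + 1/6).
Degrees (1,0,3) ⇒ d ≤ 2.
Solving with deg f ≤ 2: f(k) = (k - 1)*(3*k + 1)/6.
Then R = B(k−1)f/C = (k - 1)*(3*k + 1)/(6*k**3 + 11*k**2 + 10*k + 1), so s_k = R(k)·t_k = 2**k*(k - 1)*(3*k + 1)*factorial(k).
Verify: 2**k*(6*k**3 + 11*k**2 + 10*k + 1)*factorial(k) matches t_k.
Telescope: S(n) = s_(n+1) − s_(0) = 2**(n + 1)*n*(3*n + 4)*factorial(n + 1) − (-1) = 6*2**n*n**3*factorial(n) + 14*2**n*n**2*factorial(n) + 8*2**n*n*factorial(n) + 1.

S(n) = 6 \cdot 2^{n} n^{3} n! + 14 \cdot 2^{n} n^{2} n! + 8 \cdot 2^{n} n n! + 1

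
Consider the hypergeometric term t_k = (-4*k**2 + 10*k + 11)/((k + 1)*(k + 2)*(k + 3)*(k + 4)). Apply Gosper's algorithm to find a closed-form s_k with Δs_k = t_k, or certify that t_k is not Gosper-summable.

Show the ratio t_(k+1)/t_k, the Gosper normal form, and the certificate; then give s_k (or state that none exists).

s_k = k*(k**2 + 18*k + 14)/(3*(k + 1)*(k + 2)*(k + 3))

t_(k+1)/t_k = (k + 1)*(10*k - 4*(k + 1)**2 + 21)/((k + 5)*(-4*k**2 + 10*k + 11)).
So A=k + 1 and B=k + 5, with C=k**2 - 5*k/2 - 11/4.
Key eq: (k + 1)·f(k+1) = (k + 4)·f(k) + (k**2 - 5*k/2 - 11/4).
deg f ≤ 3 (via 1,1,2).
Match coefficients ⇒ f(k) = -k*(k**2 + 18*k + 14)/12.
So s_k = (B(k−1)f/C)·t_k = (-k*(k + 4)*(k**2 + 18*k + 14)/(3*(4*k**2 - 10*k - 11)))·t_k = k*(k**2 + 18*k + 14)/(3*(k + 1)*(k + 2)*(k + 3)).
Δs = (-4*k**2 + 10*k + 11)/(k**4 + 10*k**3 + 35*k**2 + 50*k + 24), as required.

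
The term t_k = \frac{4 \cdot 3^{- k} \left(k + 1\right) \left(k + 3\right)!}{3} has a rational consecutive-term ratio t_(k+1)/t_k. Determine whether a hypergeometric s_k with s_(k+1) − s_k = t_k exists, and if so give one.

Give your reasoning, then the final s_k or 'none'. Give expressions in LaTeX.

Compute t_(k+1)/t_k: get (k + 2)*(k + 4)/(3*(k + 1)).
Take A(k)=k/3 + 4/3, B(k)=1, C(k)=k + 1.
Key eq: (k/3 + 4/3)·f(k+1) = (1)·f(k) + (k + 1).
Bound: deg f ≤ 0.
Solving with deg f ≤ 0: f(k) = 3.
R(k) = B(k−1)·f(k)/C(k) = 3/(k + 1); s_k = R·t_k = 4*factorial(k + 3)/3**k.
Δs = 4*(k + 1)*factorial(k + 3)/(3*3**k), as required.

s_k = 4 \cdot 3^{- k} \left(k + 3\right)!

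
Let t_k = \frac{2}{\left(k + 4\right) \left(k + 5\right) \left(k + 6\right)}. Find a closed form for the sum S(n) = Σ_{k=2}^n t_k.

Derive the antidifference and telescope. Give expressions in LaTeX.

r(k) = (k + 4)/(k + 7) after simplifying.
Factor: A=k + 4; B=k + 7; C=1.
f must satisfy (k + 4)·f(k+1) − (k + 6)·f(k) = 1.
Bound: deg f ≤ 2.
Coefficient equations give f(k) = k*(k + 9)/40.
R(k) = B(k−1)·f(k)/C(k) = k*(k + 6)*(k + 9)/40; s_k = R·t_k = k*(k + 9)/(20*(k + 4)*(k + 5)).
Verify: 2/(k**3 + 15*k**2 + 74*k + 120) matches t_k.
Σ_(k=2)^n t_k = s_(n+1) − s_(2) = ((n**2 + 11*n + 10)/(20*(n**2 + 11*n + 30))) − (11/420), i.e. (n**2 + 11*n - 12)/(42*(n**2 + 11*n + 30)).

S(n) = \frac{n^{2} + 11 n - 12}{42 \left(n^{2} + 11 n + 30\right)}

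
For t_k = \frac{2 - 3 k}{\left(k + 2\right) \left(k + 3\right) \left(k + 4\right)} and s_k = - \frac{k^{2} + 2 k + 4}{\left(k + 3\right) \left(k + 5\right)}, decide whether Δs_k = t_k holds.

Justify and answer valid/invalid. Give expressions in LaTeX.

Invalid: residual \frac{3 \left(- k^{3} - 3 k^{2} + k - 26\right)}{k^{5} + 20 k^{4} + 155 k^{3} + 580 k^{2} + 1044 k + 720} ≠ 0.

s_(k+1) = (-2*k - (k + 1)**2 - 6)/((k + 4)*(k + 6))
s_(k+1) − s_k = (-6*k**2 - 28*k - 9)/(k**4 + 18*k**3 + 119*k**2 + 342*k + 360)
(s_(k+1) − s_k) − t_k = 3*(-k**3 - 3*k**2 + k - 26)/(k**5 + 20*k**4 + 155*k**3 + 580*k**2 + 1044*k + 720)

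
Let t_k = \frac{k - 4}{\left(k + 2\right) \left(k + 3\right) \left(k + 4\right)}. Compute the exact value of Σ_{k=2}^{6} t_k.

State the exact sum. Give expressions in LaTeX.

Ratio r(k) = (k - 3)*(k + 2)/((k - 4)*(k + 5)).
Normal form (A,B,C) = (k + 2, k + 5, k - 4).
Need (k + 2)·f(k+1) − (k + 4)·f(k) = k - 4.
Degrees (1,1,1) ⇒ d ≤ 2.
Solve for f: f(k) = -k*(k + 11)/6 (degree 2 ≤ 2).
Get s_k = R·t_k = k*(-k - 11)/(6*(k + 2)*(k + 3)) with R(k) = B(k−1)f(k)/C(k) = -k*(k + 4)*(k + 11)/(6*(k - 4)).
Δs = (k - 4)/(k**3 + 9*k**2 + 26*k + 24), as required.
Sum = s_(7) − s_(2); s_(7) = -7/30, s_(2) = -13/60 ⇒ -1/60.

Σ = -1/60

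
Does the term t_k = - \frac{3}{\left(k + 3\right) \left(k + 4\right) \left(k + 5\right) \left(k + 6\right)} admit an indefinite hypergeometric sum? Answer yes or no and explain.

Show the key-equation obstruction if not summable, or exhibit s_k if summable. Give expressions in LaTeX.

Yes. s_k = \frac{k \left(- k^{2} - 12 k - 47\right)}{60 \left(k + 3\right) \left(k + 4\right) \left(k + 5\right)}.

t_(k+1)/t_k = (k + 3)/(k + 7).
Normal form (A,B,C) = (k + 3, k + 7, 1).
Set up (k + 3)·f(k+1) − (k + 6)·f(k) − (1) = 0.
d = 3 from the (1,1,0) case.
Solving with deg f ≤ 3: f(k) = k*(k**2 + 12*k + 47)/180.
Certificate R = B(k−1)f/C = k*(k + 6)*(k**2 + 12*k + 47)/180 gives s_k = k*(-k**2 - 12*k - 47)/(60*(k + 3)*(k + 4)*(k + 5)).
Verify: -3/(k**4 + 18*k**3 + 119*k**2 + 342*k + 360) matches t_k.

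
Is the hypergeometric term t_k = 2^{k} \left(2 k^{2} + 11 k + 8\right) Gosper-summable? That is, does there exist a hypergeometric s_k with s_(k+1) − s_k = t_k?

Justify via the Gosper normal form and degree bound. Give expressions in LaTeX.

The ratio is 2*(2*k**2 + 15*k + 21)/(2*k**2 + 11*k + 8).
Take A(k)=2, B(k)=1, C(k)=k**2 + 11*k/2 + 4.
Key eq: (2)·f(k+1) = (1)·f(k) + (k**2 + 11*k/2 + 4).
From deg A=0, deg B=0, deg C=2: d=2.
Solve for f: f(k) = (k + 2)*(2*k - 1)/2 (degree 2 ≤ 2).
So s_k = (B(k−1)f/C)·t_k = ((k + 2)*(2*k - 1)/(2*k**2 + 11*k + 8))·t_k = 2**k*(2*k**2 + 3*k - 2).
Verify: 2**k*(2*k**2 + 11*k + 8) matches t_k.

Yes. s_k = 2^{k} \left(2 k^{2} + 3 k - 2\right).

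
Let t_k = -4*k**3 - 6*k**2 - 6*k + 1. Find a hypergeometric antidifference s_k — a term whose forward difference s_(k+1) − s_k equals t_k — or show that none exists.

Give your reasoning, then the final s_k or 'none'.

r(k) = (4*k**3 + 18*k**2 + 30*k + 15)/(4*k**3 + 6*k**2 + 6*k - 1) after simplifying.
Normal form (A,B,C) = (1, 1, k**3 + 3*k**2/2 + 3*k/2 - 1/4).
Solve (1)·f(k+1) − (1)·f(k) = k**3 + 3*k**2/2 + 3*k/2 - 1/4.
deg f ≤ 4 (via 0,0,3).
Match coefficients ⇒ f(k) = k*(k**3 + k - 3)/4.
Get s_k = R·t_k = k*(-k**3 - k + 3) with R(k) = B(k−1)f(k)/C(k) = k*(k**3 + k - 3)/(4*k**3 + 6*k**2 + 6*k - 1).
s_(k+1) − s_k = -4*k**3 - 6*k**2 - 6*k + 1 = t_k.

s_k = k*(-k**3 - k + 3)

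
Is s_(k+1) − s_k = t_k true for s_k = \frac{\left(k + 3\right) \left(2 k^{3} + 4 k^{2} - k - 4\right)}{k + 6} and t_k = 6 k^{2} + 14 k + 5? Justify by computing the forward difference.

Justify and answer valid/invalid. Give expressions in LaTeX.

Invalid: residual \frac{6 \left(- 2 k^{3} - 23 k^{2} - 45 k - 17\right)}{k^{2} + 13 k + 42} ≠ 0.

s_(k+1) = (2*k**4 + 18*k**3 + 53*k**2 + 53*k + 4)/(k + 7)
s_(k+1) − s_k = (6*k**4 + 80*k**3 + 301*k**2 + 383*k + 108)/(k**2 + 13*k + 42)
(s_(k+1) − s_k) − t_k = 6*(-2*k**3 - 23*k**2 - 45*k - 17)/(k**2 + 13*k + 42)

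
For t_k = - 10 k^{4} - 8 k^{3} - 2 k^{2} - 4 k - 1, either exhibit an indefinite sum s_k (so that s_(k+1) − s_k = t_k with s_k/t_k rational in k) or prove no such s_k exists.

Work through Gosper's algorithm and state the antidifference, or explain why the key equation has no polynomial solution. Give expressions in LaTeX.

s_k = k \left(- 2 k^{4} + 3 k^{3} - 3 k + 1\right)

Compute t_(k+1)/t_k: get (10*k**4 + 48*k**3 + 86*k**2 + 72*k + 25)/(10*k**4 + 8*k**3 + 2*k**2 + 4*k + 1).
Take A(k)=1, B(k)=1, C(k)=k**4 + 4*k**3/5 + k**2/5 + 2*k/5 + 1/10.
Set up (1)·f(k+1) − (1)·f(k) − (k**4 + 4*k**3/5 + k**2/5 + 2*k/5 + 1/10) = 0.
Bound: deg f ≤ 5.
Solving with deg f ≤ 5: f(k) = k*(2*k**4 - 3*k**3 + 3*k - 1)/10.
Get s_k = R·t_k = k*(-2*k**4 + 3*k**3 - 3*k + 1) with R(k) = B(k−1)f(k)/C(k) = k*(2*k**4 - 3*k**3 + 3*k - 1)/(10*k**4 + 8*k**3 + 2*k**2 + 4*k + 1).
s_(k+1) − s_k = -10*k**4 - 8*k**3 - 2*k**2 - 4*k - 1 = t_k.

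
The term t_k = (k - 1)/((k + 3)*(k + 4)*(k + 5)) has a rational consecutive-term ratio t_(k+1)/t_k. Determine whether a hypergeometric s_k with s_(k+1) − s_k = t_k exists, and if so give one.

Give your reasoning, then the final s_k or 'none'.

s_k = k*(k - 5)/(12*(k + 3)*(k + 4))

r(k) = k*(k + 3)/((k - 1)*(k + 6)) after simplifying.
Gosper form: A/B · C(k+1)/C(k) with A=k + 3, B=k + 6, C=k - 1.
Set up (k + 3)·f(k+1) − (k + 5)·f(k) − (k - 1) = 0.
Bound: deg f ≤ 2.
Match coefficients ⇒ f(k) = k*(k - 5)/12.
Get s_k = R·t_k = k*(k - 5)/(12*(k + 3)*(k + 4)) with R(k) = B(k−1)f(k)/C(k) = k*(k - 5)*(k + 5)/(12*(k - 1)).
s_(k+1) − s_k = (k - 1)/(k**3 + 12*k**2 + 47*k + 60) = t_k.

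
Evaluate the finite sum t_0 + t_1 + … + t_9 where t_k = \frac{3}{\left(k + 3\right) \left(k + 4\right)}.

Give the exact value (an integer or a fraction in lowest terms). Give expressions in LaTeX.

Σ = 10/13

Compute t_(k+1)/t_k: get (k + 3)/(k + 5).
So A=k + 3 and B=k + 5, with C=1.
Set up (k + 3)·f(k+1) − (k + 4)·f(k) − (1) = 0.
From deg A=1, deg B=1, deg C=0: d=1.
Coefficient equations give f(k) = k/3.
R(k) = B(k−1)·f(k)/C(k) = k*(k + 4)/3; s_k = R·t_k = k/(k + 3).
Δs = 3/(k**2 + 7*k + 12), as required.
Evaluate s at k=10 and k=0: 10/13 and 0; difference 10/13.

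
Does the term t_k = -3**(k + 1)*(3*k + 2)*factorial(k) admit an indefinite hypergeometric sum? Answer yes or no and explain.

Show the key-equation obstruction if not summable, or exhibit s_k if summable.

r(k) = 3*(k + 1)*(3*k + 5)/(3*k + 2) after simplifying.
Gosper form: A/B · C(k+1)/C(k) with A=3*k + 3, B=1, C=k + 2/3.
Set up (3*k + 3)·f(k+1) − (1)·f(k) − (k + 2/3) = 0.
Degrees (1,0,1) ⇒ d ≤ 0.
Solving with deg f ≤ 0: f(k) = 1/3.
Then R = B(k−1)f/C = 1/(3*k + 2), so s_k = R(k)·t_k = -3**(k + 1)*factorial(k).
Δs = -3**(k + 1)*(3*k + 2)*factorial(k), as required.

Yes. s_k = -3**(k + 1)*factorial(k).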